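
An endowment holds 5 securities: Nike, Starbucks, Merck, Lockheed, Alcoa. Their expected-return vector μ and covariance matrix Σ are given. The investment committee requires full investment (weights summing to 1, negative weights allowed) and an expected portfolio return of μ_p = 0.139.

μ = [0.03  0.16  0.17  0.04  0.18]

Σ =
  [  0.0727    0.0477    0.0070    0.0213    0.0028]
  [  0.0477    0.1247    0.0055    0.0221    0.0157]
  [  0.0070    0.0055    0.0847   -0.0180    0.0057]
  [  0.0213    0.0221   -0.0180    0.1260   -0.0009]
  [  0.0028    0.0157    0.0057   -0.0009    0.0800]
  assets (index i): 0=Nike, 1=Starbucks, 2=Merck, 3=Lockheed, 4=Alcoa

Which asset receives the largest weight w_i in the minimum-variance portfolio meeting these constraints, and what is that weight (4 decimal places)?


Merck (0.3320)

g=Σ⁻¹μ = [-0.7663  1.1516  1.9819  0.5418  1.9157]
h=Σ⁻¹𝟙 = [9.0438  1.2117  11.9230  7.9783  11.1859]
a=μᵀg=0.864679  b=𝟙ᵀg=4.824692  c=𝟙ᵀh=41.342733  D=ac−b²=12.470538
λ₁=(c·0.139−b)/D = (41.342733·0.139−4.824692)/12.470538 = 0.073930
λ₂=(a−b·0.139)/D = (0.864679−4.824692·0.139)/12.470538 = 0.015560
w* = 0.073930·g + 0.015560·h:
  w_0 = 0.073930·-0.7663 + 0.015560·9.0438 = 0.0841  (Nike)
  w_1 = 0.073930·1.1516 + 0.015560·1.2117 = 0.1040  (Starbucks)
  w_2 = 0.073930·1.9819 + 0.015560·11.9230 = 0.3320  (Merck)
  w_3 = 0.073930·0.5418 + 0.015560·7.9783 = 0.1642  (Lockheed)
  w_4 = 0.073930·1.9157 + 0.015560·11.1859 = 0.3157  (Alcoa)
Σw_i=1.0000  μᵀw=0.1390
σ²=wᵀΣw=λ₁·μ_p+λ₂ = 0.073930·0.139 + 0.015560 = 0.025837 ≈ 0.0258


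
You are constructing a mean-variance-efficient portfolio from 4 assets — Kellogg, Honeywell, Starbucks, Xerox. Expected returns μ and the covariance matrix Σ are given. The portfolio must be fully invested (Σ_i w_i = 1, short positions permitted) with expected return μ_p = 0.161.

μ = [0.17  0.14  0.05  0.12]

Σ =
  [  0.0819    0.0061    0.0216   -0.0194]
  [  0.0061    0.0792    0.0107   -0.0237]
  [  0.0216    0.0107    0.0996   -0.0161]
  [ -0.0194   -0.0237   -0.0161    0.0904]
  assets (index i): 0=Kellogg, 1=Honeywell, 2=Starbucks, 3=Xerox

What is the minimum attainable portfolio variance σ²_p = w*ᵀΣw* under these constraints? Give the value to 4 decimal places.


0.0278

g=Σ⁻¹μ = [2.4596  2.3042  0.1221  2.4811]
h=Σ⁻¹𝟙 = [13.4114  16.3462  8.5684  19.7515]
a=μᵀg=1.044554  b=𝟙ᵀg=7.367001  c=𝟙ᵀh=58.077450  D=ac−b²=6.392340
λ₁=(c·0.161−b)/D = (58.077450·0.161−7.367001)/6.392340 = 0.310288
λ₂=(a−b·0.161)/D = (1.044554−7.367001·0.161)/6.392340 = -0.022141
w* = 0.310288·g + -0.022141·h:
  w_0 = 0.310288·2.4596 + -0.022141·13.4114 = 0.4662  (Kellogg)
  w_1 = 0.310288·2.3042 + -0.022141·16.3462 = 0.3530  (Honeywell)
  w_2 = 0.310288·0.1221 + -0.022141·8.5684 = -0.1518  (Starbucks)
  w_3 = 0.310288·2.4811 + -0.022141·19.7515 = 0.3325  (Xerox)
Σw_i=1.0000  μᵀw=0.1610
σ²=wᵀΣw=λ₁·μ_p+λ₂ = 0.310288·0.161 + -0.022141 = 0.027815 ≈ 0.0278


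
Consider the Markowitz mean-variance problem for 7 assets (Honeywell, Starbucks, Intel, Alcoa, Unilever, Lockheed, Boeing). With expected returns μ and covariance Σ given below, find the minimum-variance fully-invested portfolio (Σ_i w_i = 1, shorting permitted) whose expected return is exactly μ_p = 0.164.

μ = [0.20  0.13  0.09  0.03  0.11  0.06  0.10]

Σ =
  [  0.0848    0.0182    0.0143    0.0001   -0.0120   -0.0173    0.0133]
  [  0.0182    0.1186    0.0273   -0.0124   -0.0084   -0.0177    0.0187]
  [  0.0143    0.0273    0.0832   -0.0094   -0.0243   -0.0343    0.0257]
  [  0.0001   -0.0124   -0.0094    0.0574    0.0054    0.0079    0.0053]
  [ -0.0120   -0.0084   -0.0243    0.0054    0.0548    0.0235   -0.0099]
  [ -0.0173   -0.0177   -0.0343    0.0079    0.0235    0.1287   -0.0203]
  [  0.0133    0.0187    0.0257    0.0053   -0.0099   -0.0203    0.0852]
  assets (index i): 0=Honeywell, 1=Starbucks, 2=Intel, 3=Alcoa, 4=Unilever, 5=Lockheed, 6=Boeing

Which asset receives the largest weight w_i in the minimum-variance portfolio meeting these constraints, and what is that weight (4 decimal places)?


u=Σ⁻¹μ = [2.4511  0.6442  1.5026  0.4387  3.0460  0.8147  0.7172]
v=Σ⁻¹𝟙 = [11.8274  6.2271  19.6238  17.4252  25.3986  10.8522  7.0576]
a=μᵀu=1.178035  b=𝟙ᵀu=9.614640  c=𝟙ᵀv=98.411902  D=ac−b²=23.491341
λ₁=(c·0.164−b)/D = (98.411902·0.164−9.614640)/23.491341 = 0.277758
λ₂=(a−b·0.164)/D = (1.178035−9.614640·0.164)/23.491341 = -0.016975
w* = 0.277758·u + -0.016975·v:
  w_0 = 0.277758·2.4511 + -0.016975·11.8274 = 0.4800  (Honeywell)
  w_1 = 0.277758·0.6442 + -0.016975·6.2271 = 0.0732  (Starbucks)
  w_2 = 0.277758·1.5026 + -0.016975·19.6238 = 0.0843  (Intel)
  w_3 = 0.277758·0.4387 + -0.016975·17.4252 = -0.1739  (Alcoa)
  w_4 = 0.277758·3.0460 + -0.016975·25.3986 = 0.4149  (Unilever)
  w_5 = 0.277758·0.8147 + -0.016975·10.8522 = 0.0421  (Lockheed)
  w_6 = 0.277758·0.7172 + -0.016975·7.0576 = 0.0794  (Boeing)
Σw_i=1.0000  μᵀw=0.1640
σ²=wᵀΣw=λ₁·μ_p+λ₂ = 0.277758·0.164 + -0.016975 = 0.028577 ≈ 0.0286

Honeywell (0.4800)


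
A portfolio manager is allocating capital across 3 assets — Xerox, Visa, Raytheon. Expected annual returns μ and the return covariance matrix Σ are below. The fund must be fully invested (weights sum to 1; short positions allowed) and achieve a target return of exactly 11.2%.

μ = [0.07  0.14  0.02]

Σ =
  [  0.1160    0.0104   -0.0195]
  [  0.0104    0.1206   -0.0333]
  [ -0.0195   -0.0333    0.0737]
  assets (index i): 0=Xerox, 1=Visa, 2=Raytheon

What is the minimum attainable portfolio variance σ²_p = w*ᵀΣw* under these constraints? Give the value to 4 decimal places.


p=Σ⁻¹μ = [0.6592  1.4020  1.0793]
q=Σ⁻¹𝟙 = [11.2143  13.5855  22.6740]
a=μᵀp=0.264011  b=𝟙ᵀp=3.140456  c=𝟙ᵀq=47.473851  D=ac−b²=2.671135
λ₁=(c·0.112−b)/D = (47.473851·0.112−3.140456)/2.671135 = 0.814865
λ₂=(a−b·0.112)/D = (0.264011−3.140456·0.112)/2.671135 = -0.032840
w* = 0.814865·p + -0.032840·q:
  w_0 = 0.814865·0.6592 + -0.032840·11.2143 = 0.1689  (Xerox)
  w_1 = 0.814865·1.4020 + -0.032840·13.5855 = 0.6963  (Visa)
  w_2 = 0.814865·1.0793 + -0.032840·22.6740 = 0.1348  (Raytheon)
Σw_i=1.0000  μᵀw=0.1120
σ²=wᵀΣw=λ₁·μ_p+λ₂ = 0.814865·0.112 + -0.032840 = 0.058425 ≈ 0.0584

0.0584


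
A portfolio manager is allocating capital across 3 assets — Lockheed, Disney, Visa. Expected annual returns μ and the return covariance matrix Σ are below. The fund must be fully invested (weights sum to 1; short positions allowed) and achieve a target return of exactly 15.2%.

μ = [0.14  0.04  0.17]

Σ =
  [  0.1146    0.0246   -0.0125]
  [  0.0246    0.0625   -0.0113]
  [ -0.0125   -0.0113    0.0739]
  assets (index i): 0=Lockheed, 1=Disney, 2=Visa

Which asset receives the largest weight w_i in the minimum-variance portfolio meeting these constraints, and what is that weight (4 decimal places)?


Visa (0.6065)

p=Σ⁻¹μ = [1.3855  0.5687  2.6217]
q=Σ⁻¹𝟙 = [7.1021  16.3195  17.2285]
a=μᵀp=0.662414  b=𝟙ᵀp=4.575915  c=𝟙ᵀq=40.650105  D=ac−b²=5.988187
λ₁=(c·0.152−b)/D = (40.650105·0.152−4.575915)/5.988187 = 0.267677
λ₂=(a−b·0.152)/D = (0.662414−4.575915·0.152)/5.988187 = -0.005532
w* = 0.267677·p + -0.005532·q:
  w_0 = 0.267677·1.3855 + -0.005532·7.1021 = 0.3316  (Lockheed)
  w_1 = 0.267677·0.5687 + -0.005532·16.3195 = 0.0619  (Disney)
  w_2 = 0.267677·2.6217 + -0.005532·17.2285 = 0.6065  (Visa)
Σw_i=1.0000  μᵀw=0.1520
σ²=wᵀΣw=λ₁·μ_p+λ₂ = 0.267677·0.152 + -0.005532 = 0.035155 ≈ 0.0352


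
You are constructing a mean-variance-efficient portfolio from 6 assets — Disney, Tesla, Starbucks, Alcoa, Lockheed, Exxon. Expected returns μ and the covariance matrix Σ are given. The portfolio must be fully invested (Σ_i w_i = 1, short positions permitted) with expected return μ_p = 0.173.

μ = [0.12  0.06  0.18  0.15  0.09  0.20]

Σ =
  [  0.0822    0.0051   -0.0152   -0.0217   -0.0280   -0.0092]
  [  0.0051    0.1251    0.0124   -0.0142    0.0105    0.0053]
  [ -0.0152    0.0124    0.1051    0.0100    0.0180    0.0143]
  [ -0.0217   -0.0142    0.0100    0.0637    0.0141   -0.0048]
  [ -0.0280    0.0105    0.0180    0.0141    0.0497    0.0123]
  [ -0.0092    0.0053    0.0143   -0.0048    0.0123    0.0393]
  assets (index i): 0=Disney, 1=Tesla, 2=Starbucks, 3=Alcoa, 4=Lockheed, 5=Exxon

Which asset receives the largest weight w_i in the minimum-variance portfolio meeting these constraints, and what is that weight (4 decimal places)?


Exxon (0.4839)

p=Σ⁻¹μ = [3.5458  0.3480  0.8922  3.7213  0.9438  5.7067]
q=Σ⁻¹𝟙 = [28.5914  6.3522  3.5497  23.8104  20.2745  26.5529]
a=μᵀp=2.391458  b=𝟙ᵀp=15.157886  c=𝟙ᵀq=109.131080  D=ac−b²=31.220880
λ₁=(c·0.173−b)/D = (109.131080·0.173−15.157886)/31.220880 = 0.119208
λ₂=(a−b·0.173)/D = (2.391458−15.157886·0.173)/31.220880 = -0.007394
w* = 0.119208·p + -0.007394·q:
  w_0 = 0.119208·3.5458 + -0.007394·28.5914 = 0.2113  (Disney)
  w_1 = 0.119208·0.3480 + -0.007394·6.3522 = -0.0055  (Tesla)
  w_2 = 0.119208·0.8922 + -0.007394·3.5497 = 0.0801  (Starbucks)
  w_3 = 0.119208·3.7213 + -0.007394·23.8104 = 0.2676  (Alcoa)
  w_4 = 0.119208·0.9438 + -0.007394·20.2745 = -0.0374  (Lockheed)
  w_5 = 0.119208·5.7067 + -0.007394·26.5529 = 0.4839  (Exxon)
Σw_i=1.0000  μᵀw=0.1730
σ²=wᵀΣw=λ₁·μ_p+λ₂ = 0.119208·0.173 + -0.007394 = 0.013229 ≈ 0.0132


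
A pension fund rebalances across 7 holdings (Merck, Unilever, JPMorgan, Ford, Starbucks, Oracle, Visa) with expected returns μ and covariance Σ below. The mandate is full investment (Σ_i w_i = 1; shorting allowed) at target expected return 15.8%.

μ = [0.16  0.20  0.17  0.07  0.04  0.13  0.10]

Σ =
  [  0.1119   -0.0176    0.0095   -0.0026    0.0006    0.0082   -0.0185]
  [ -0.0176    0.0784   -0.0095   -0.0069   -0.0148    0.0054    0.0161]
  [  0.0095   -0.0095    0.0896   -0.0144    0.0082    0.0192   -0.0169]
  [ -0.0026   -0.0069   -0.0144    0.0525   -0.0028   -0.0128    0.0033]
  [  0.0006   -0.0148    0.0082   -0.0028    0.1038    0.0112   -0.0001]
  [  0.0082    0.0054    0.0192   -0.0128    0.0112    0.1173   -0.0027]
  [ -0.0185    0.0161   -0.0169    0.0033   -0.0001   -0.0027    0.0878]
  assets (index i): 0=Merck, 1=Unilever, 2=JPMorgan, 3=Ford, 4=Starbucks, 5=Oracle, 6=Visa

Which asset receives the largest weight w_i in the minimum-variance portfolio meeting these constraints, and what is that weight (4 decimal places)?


p=Σ⁻¹μ = [1.9732  3.3353  2.5240  2.6736  0.6519  0.6642  1.3496]
q=Σ⁻¹𝟙 = [12.8043  19.0827  16.3843  28.0156  11.0676  6.3670  12.8974]
a=μᵀp=1.846389  b=𝟙ᵀp=13.171801  c=𝟙ᵀq=106.618852  D=ac−b²=23.363561
λ₁=(c·0.158−b)/D = (106.618852·0.158−13.171801)/23.363561 = 0.157252
λ₂=(a−b·0.158)/D = (1.846389−13.171801·0.158)/23.363561 = -0.010048
w* = 0.157252·p + -0.010048·q:
  w_0 = 0.157252·1.9732 + -0.010048·12.8043 = 0.1816  (Merck)
  w_1 = 0.157252·3.3353 + -0.010048·19.0827 = 0.3327  (Unilever)
  w_2 = 0.157252·2.5240 + -0.010048·16.3843 = 0.2323  (JPMorgan)
  w_3 = 0.157252·2.6736 + -0.010048·28.0156 = 0.1389  (Ford)
  w_4 = 0.157252·0.6519 + -0.010048·11.0676 = -0.0087  (Starbucks)
  w_5 = 0.157252·0.6642 + -0.010048·6.3670 = 0.0405  (Oracle)
  w_6 = 0.157252·1.3496 + -0.010048·12.8974 = 0.0826  (Visa)
Σw_i=1.0000  μᵀw=0.1580
σ²=wᵀΣw=λ₁·μ_p+λ₂ = 0.157252·0.158 + -0.010048 = 0.014798 ≈ 0.0148

Unilever (0.3327)


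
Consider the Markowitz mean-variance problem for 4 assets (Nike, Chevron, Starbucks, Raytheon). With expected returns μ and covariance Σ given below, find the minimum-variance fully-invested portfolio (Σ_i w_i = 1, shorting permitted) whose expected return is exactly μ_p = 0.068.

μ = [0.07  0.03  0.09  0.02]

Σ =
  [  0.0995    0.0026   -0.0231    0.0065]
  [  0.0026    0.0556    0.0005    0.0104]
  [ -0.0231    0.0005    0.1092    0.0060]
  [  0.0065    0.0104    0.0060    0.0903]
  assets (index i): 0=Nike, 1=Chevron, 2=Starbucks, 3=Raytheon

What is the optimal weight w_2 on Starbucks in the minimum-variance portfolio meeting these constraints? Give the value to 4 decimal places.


g=Σ⁻¹μ = [0.9247  0.4812  1.0158  0.0320]
h=Σ⁻¹𝟙 = [11.7214  15.9048  11.1434  7.6583]
a=μᵀg=0.171228  b=𝟙ᵀg=2.453718  c=𝟙ᵀh=46.427915  D=ac−b²=1.929035
λ₁=(c·0.068−b)/D = (46.427915·0.068−2.453718)/1.929035 = 0.364628
λ₂=(a−b·0.068)/D = (0.171228−2.453718·0.068)/1.929035 = 0.002268
w* = 0.364628·g + 0.002268·h:
  w_0 = 0.364628·0.9247 + 0.002268·11.7214 = 0.3638  (Nike)
  w_1 = 0.364628·0.4812 + 0.002268·15.9048 = 0.2115  (Chevron)
  w_2 = 0.364628·1.0158 + 0.002268·11.1434 = 0.3957  (Starbucks)
  w_3 = 0.364628·0.0320 + 0.002268·7.6583 = 0.0290  (Raytheon)
Σw_i=1.0000  μᵀw=0.0680
σ²=wᵀΣw=λ₁·μ_p+λ₂ = 0.364628·0.068 + 0.002268 = 0.027063 ≈ 0.0271

0.3957


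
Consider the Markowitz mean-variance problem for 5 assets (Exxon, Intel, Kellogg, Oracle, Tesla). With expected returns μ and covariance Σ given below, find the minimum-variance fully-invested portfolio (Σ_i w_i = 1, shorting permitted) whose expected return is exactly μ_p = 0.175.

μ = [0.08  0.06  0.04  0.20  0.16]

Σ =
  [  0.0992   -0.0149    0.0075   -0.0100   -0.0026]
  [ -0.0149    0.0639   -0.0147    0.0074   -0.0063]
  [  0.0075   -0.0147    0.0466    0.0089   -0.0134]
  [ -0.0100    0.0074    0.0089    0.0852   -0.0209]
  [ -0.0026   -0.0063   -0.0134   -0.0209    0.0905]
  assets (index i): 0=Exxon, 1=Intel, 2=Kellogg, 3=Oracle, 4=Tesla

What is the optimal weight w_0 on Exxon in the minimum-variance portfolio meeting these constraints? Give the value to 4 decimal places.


0.1344

g=Σ⁻¹μ = [1.2936  1.4922  1.3655  2.9097  2.7831]
h=Σ⁻¹𝟙 = [13.5567  26.5542  31.1978  12.8857  20.8829]
a=μᵀg=1.274885  b=𝟙ᵀg=9.844090  c=𝟙ᵀh=105.077234  D=ac−b²=37.055329
λ₁=(c·0.175−b)/D = (105.077234·0.175−9.844090)/37.055329 = 0.230586
λ₂=(a−b·0.175)/D = (1.274885−9.844090·0.175)/37.055329 = -0.012085
w* = 0.230586·g + -0.012085·h:
  w_0 = 0.230586·1.2936 + -0.012085·13.5567 = 0.1344  (Exxon)
  w_1 = 0.230586·1.4922 + -0.012085·26.5542 = 0.0232  (Intel)
  w_2 = 0.230586·1.3655 + -0.012085·31.1978 = -0.0622  (Kellogg)
  w_3 = 0.230586·2.9097 + -0.012085·12.8857 = 0.5152  (Oracle)
  w_4 = 0.230586·2.7831 + -0.012085·20.8829 = 0.3894  (Tesla)
Σw_i=1.0000  μᵀw=0.1750
σ²=wᵀΣw=λ₁·μ_p+λ₂ = 0.230586·0.175 + -0.012085 = 0.028267 ≈ 0.0283


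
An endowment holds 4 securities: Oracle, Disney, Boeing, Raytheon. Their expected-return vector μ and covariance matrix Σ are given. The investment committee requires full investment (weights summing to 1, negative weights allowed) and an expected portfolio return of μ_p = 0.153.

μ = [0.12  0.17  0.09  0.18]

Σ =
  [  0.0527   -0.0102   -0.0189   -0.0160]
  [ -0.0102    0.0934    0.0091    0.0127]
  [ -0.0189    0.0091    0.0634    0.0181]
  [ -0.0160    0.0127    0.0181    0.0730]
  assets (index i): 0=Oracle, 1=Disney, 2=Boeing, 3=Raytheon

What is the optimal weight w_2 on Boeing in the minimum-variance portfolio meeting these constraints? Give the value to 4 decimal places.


0.0279

u=Σ⁻¹μ = [3.9913  1.7406  1.6060  2.6395]
v=Σ⁻¹𝟙 = [32.3997  10.3928  19.9284  14.0507]
a=μᵀu=1.394515  b=𝟙ᵀu=9.977425  c=𝟙ᵀv=76.771634  D=ac−b²=7.510157
λ₁=(c·0.153−b)/D = (76.771634·0.153−9.977425)/7.510157 = 0.235499
λ₂=(a−b·0.153)/D = (1.394515−9.977425·0.153)/7.510157 = -0.017580
w* = 0.235499·u + -0.017580·v:
  w_0 = 0.235499·3.9913 + -0.017580·32.3997 = 0.3703  (Oracle)
  w_1 = 0.235499·1.7406 + -0.017580·10.3928 = 0.2272  (Disney)
  w_2 = 0.235499·1.6060 + -0.017580·19.9284 = 0.0279  (Boeing)
  w_3 = 0.235499·2.6395 + -0.017580·14.0507 = 0.3746  (Raytheon)
Σw_i=1.0000  μᵀw=0.1530
σ²=wᵀΣw=λ₁·μ_p+λ₂ = 0.235499·0.153 + -0.017580 = 0.018451 ≈ 0.0185


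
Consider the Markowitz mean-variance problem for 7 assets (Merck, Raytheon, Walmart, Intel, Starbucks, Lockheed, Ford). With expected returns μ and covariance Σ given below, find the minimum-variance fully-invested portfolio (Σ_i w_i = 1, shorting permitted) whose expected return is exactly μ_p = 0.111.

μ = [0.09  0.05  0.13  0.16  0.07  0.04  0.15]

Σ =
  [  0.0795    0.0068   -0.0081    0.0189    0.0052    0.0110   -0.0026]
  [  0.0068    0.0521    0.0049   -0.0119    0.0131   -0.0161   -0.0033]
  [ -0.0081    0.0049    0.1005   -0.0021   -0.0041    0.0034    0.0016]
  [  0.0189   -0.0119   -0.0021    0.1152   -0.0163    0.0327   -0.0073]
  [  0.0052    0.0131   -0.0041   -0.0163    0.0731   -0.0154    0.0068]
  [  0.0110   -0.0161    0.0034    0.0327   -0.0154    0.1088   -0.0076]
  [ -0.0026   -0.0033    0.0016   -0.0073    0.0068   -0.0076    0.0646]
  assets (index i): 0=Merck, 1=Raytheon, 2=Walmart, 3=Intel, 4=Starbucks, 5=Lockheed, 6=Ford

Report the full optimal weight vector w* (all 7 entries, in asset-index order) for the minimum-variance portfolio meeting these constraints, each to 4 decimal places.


0.0894  0.1617  0.1408  0.1642  0.1226  0.0589  0.2624

p=Σ⁻¹μ = [0.7737  1.0923  1.3285  1.6272  0.9614  0.2302  2.4858]
q=Σ⁻¹𝟙 = [7.6896  20.8722  9.6042  9.4421  12.7957  11.4106  17.6802]
a=μᵀp=1.006680  b=𝟙ᵀp=8.499098  c=𝟙ᵀq=89.494530  D=ac−b²=17.857711
λ₁=(c·0.111−b)/D = (89.494530·0.111−8.499098)/17.857711 = 0.080346
λ₂=(a−b·0.111)/D = (1.006680−8.499098·0.111)/17.857711 = 0.003544
w* = 0.080346·p + 0.003544·q:
  w_0 = 0.080346·0.7737 + 0.003544·7.6896 = 0.0894  (Merck)
  w_1 = 0.080346·1.0923 + 0.003544·20.8722 = 0.1617  (Raytheon)
  w_2 = 0.080346·1.3285 + 0.003544·9.6042 = 0.1408  (Walmart)
  w_3 = 0.080346·1.6272 + 0.003544·9.4421 = 0.1642  (Intel)
  w_4 = 0.080346·0.9614 + 0.003544·12.7957 = 0.1226  (Starbucks)
  w_5 = 0.080346·0.2302 + 0.003544·11.4106 = 0.0589  (Lockheed)
  w_6 = 0.080346·2.4858 + 0.003544·17.6802 = 0.2624  (Ford)
Σw_i=1.0000  μᵀw=0.1110
σ²=wᵀΣw=λ₁·μ_p+λ₂ = 0.080346·0.111 + 0.003544 = 0.012462 ≈ 0.0125


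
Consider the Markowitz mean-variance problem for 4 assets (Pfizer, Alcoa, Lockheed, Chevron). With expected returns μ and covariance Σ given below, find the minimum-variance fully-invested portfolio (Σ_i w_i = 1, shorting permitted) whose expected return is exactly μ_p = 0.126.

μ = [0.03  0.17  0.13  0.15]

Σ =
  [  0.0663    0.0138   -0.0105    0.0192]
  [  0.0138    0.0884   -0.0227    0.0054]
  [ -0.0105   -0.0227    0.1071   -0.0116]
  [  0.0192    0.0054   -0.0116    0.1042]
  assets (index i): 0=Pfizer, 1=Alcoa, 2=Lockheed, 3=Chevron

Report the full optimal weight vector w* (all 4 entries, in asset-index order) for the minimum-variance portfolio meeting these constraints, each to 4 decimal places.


g=Σ⁻¹μ = [-0.1911  2.3349  1.8590  1.5607]
h=Σ⁻¹𝟙 = [12.3237  12.5023  14.0884  8.2466]
a=μᵀg=0.866985  b=𝟙ᵀg=5.563587  c=𝟙ᵀh=47.160997  D=ac−b²=9.934360
λ₁=(c·0.126−b)/D = (47.160997·0.126−5.563587)/9.934360 = 0.038120
λ₂=(a−b·0.126)/D = (0.866985−5.563587·0.126)/9.934360 = 0.016707
w* = 0.038120·g + 0.016707·h:
  w_0 = 0.038120·-0.1911 + 0.016707·12.3237 = 0.1986  (Pfizer)
  w_1 = 0.038120·2.3349 + 0.016707·12.5023 = 0.2979  (Alcoa)
  w_2 = 0.038120·1.8590 + 0.016707·14.0884 = 0.3062  (Lockheed)
  w_3 = 0.038120·1.5607 + 0.016707·8.2466 = 0.1973  (Chevron)
Σw_i=1.0000  μᵀw=0.1260
σ²=wᵀΣw=λ₁·μ_p+λ₂ = 0.038120·0.126 + 0.016707 = 0.021510 ≈ 0.0215

0.1986  0.2979  0.3062  0.1973


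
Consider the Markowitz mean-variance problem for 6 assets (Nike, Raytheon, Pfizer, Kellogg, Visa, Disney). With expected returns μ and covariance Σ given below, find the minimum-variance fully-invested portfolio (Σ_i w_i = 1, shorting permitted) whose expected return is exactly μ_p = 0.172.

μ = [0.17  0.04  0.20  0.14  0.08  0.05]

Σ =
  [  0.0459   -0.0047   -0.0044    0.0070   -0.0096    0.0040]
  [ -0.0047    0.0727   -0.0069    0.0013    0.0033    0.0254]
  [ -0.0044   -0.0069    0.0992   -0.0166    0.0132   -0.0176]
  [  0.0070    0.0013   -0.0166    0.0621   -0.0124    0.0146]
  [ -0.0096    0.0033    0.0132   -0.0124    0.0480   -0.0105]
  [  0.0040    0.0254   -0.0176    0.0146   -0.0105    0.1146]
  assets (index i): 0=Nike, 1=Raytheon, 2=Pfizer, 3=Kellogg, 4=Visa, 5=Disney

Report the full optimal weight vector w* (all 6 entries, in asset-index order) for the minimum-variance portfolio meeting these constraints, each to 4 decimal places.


0.4201  -0.0406  0.2968  0.2673  0.0872  -0.0307

u=Σ⁻¹μ = [4.0857  0.7472  2.4515  2.8601  2.5795  0.3765]
v=Σ⁻¹𝟙 = [26.5665  12.5953  12.9949  20.3592  28.5023  7.0205]
a=μᵀu=1.840362  b=𝟙ᵀu=13.100589  c=𝟙ᵀv=108.038717  D=ac−b²=27.204951
λ₁=(c·0.172−b)/D = (108.038717·0.172−13.100589)/27.204951 = 0.201510
λ₂=(a−b·0.172)/D = (1.840362−13.100589·0.172)/27.204951 = -0.015179
w* = 0.201510·u + -0.015179·v:
  w_0 = 0.201510·4.0857 + -0.015179·26.5665 = 0.4201  (Nike)
  w_1 = 0.201510·0.7472 + -0.015179·12.5953 = -0.0406  (Raytheon)
  w_2 = 0.201510·2.4515 + -0.015179·12.9949 = 0.2968  (Pfizer)
  w_3 = 0.201510·2.8601 + -0.015179·20.3592 = 0.2673  (Kellogg)
  w_4 = 0.201510·2.5795 + -0.015179·28.5023 = 0.0872  (Visa)
  w_5 = 0.201510·0.3765 + -0.015179·7.0205 = -0.0307  (Disney)
Σw_i=1.0000  μᵀw=0.1720
σ²=wᵀΣw=λ₁·μ_p+λ₂ = 0.201510·0.172 + -0.015179 = 0.019481 ≈ 0.0195


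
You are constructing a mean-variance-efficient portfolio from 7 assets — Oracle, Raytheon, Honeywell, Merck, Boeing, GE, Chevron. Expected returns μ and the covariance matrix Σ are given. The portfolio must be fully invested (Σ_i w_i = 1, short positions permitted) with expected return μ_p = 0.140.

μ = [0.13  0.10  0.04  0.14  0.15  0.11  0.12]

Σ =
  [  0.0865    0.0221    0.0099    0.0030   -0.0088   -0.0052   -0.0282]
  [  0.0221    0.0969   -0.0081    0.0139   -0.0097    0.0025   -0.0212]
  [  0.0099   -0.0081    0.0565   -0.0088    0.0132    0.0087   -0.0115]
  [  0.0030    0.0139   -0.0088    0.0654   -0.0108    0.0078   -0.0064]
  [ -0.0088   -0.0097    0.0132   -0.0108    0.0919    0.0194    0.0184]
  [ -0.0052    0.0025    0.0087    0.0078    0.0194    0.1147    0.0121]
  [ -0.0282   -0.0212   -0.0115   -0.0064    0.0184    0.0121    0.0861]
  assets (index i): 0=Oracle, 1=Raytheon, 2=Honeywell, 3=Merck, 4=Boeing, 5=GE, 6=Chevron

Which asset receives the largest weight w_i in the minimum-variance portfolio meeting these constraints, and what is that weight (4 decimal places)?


g=Σ⁻¹μ = [1.9672  0.9427  0.9073  2.4107  1.5711  0.2978  2.1929]
h=Σ⁻¹𝟙 = [13.2051  11.8699  22.0449  18.1345  7.5683  2.6401  21.1661]
a=μᵀg=1.255387  b=𝟙ᵀg=10.289871  c=𝟙ᵀh=96.628962  D=ac−b²=15.425286
λ₁=(c·0.140−b)/D = (96.628962·0.140−10.289871)/15.425286 = 0.209927
λ₂=(a−b·0.140)/D = (1.255387−10.289871·0.140)/15.425286 = -0.012006
w* = 0.209927·g + -0.012006·h:
  w_0 = 0.209927·1.9672 + -0.012006·13.2051 = 0.2544  (Oracle)
  w_1 = 0.209927·0.9427 + -0.012006·11.8699 = 0.0554  (Raytheon)
  w_2 = 0.209927·0.9073 + -0.012006·22.0449 = -0.0742  (Honeywell)
  w_3 = 0.209927·2.4107 + -0.012006·18.1345 = 0.2883  (Merck)
  w_4 = 0.209927·1.5711 + -0.012006·7.5683 = 0.2390  (Boeing)
  w_5 = 0.209927·0.2978 + -0.012006·2.6401 = 0.0308  (GE)
  w_6 = 0.209927·2.1929 + -0.012006·21.1661 = 0.2062  (Chevron)
Σw_i=1.0000  μᵀw=0.1400
σ²=wᵀΣw=λ₁·μ_p+λ₂ = 0.209927·0.140 + -0.012006 = 0.017384 ≈ 0.0174

Merck (0.2883)


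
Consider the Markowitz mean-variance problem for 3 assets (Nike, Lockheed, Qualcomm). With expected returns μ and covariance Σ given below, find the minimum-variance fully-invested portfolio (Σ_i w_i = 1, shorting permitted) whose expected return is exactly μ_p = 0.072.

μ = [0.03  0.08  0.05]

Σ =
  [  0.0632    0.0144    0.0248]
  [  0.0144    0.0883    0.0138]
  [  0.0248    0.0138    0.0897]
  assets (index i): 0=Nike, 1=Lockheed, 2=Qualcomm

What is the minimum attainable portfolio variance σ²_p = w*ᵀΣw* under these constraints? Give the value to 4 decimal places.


0.0591

g=Σ⁻¹μ = [0.1325  0.8228  0.3942]
h=Σ⁻¹𝟙 = [11.2565  8.4362  6.7382]
a=μᵀg=0.089508  b=𝟙ᵀg=1.349504  c=𝟙ᵀh=26.430948  D=ac−b²=0.544621
λ₁=(c·0.072−b)/D = (26.430948·0.072−1.349504)/0.544621 = 1.016347
λ₂=(a−b·0.072)/D = (0.089508−1.349504·0.072)/0.544621 = -0.014058
w* = 1.016347·g + -0.014058·h:
  w_0 = 1.016347·0.1325 + -0.014058·11.2565 = -0.0235  (Nike)
  w_1 = 1.016347·0.8228 + -0.014058·8.4362 = 0.7176  (Lockheed)
  w_2 = 1.016347·0.3942 + -0.014058·6.7382 = 0.3059  (Qualcomm)
Σw_i=1.0000  μᵀw=0.0720
σ²=wᵀΣw=λ₁·μ_p+λ₂ = 1.016347·0.072 + -0.014058 = 0.059119 ≈ 0.0591


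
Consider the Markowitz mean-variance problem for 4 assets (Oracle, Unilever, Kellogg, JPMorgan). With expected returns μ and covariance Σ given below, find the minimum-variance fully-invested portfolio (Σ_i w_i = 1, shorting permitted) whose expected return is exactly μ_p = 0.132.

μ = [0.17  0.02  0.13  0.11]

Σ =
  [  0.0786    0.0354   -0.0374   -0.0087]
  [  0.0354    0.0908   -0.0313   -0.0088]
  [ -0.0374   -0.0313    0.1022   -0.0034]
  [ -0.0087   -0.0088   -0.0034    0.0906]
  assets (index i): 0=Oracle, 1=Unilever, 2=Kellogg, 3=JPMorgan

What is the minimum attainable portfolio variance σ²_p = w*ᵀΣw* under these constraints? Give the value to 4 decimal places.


u=Σ⁻¹μ = [3.6568  -0.1418  2.6217  1.6499]
v=Σ⁻¹𝟙 = [18.7578  12.3498  20.9245  14.8236]
a=μᵀu=1.141126  b=𝟙ᵀu=7.786599  c=𝟙ᵀv=66.855662  D=ac−b²=15.659619
λ₁=(c·0.132−b)/D = (66.855662·0.132−7.786599)/15.659619 = 0.066307
λ₂=(a−b·0.132)/D = (1.141126−7.786599·0.132)/15.659619 = 0.007235
w* = 0.066307·u + 0.007235·v:
  w_0 = 0.066307·3.6568 + 0.007235·18.7578 = 0.3782  (Oracle)
  w_1 = 0.066307·-0.1418 + 0.007235·12.3498 = 0.0799  (Unilever)
  w_2 = 0.066307·2.6217 + 0.007235·20.9245 = 0.3252  (Kellogg)
  w_3 = 0.066307·1.6499 + 0.007235·14.8236 = 0.2166  (JPMorgan)
Σw_i=1.0000  μᵀw=0.1320
σ²=wᵀΣw=λ₁·μ_p+λ₂ = 0.066307·0.132 + 0.007235 = 0.015987 ≈ 0.0160

0.0160


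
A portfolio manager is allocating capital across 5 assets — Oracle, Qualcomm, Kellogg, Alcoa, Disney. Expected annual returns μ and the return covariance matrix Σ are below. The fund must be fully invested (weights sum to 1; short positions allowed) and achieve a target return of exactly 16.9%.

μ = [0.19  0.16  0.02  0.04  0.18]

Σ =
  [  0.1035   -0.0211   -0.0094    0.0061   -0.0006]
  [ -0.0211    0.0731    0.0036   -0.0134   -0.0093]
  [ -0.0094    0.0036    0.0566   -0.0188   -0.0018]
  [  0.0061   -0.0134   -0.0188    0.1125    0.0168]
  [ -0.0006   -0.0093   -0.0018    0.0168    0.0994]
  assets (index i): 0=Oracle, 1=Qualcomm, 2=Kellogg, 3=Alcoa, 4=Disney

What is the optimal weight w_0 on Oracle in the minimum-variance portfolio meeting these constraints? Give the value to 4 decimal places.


x=Σ⁻¹μ = [2.5516  3.2279  0.7780  0.4224  2.0710]
y=Σ⁻¹𝟙 = [15.2997  20.6171  23.5113  12.9019  10.3268]
a=μᵀx=1.406488  b=𝟙ᵀx=9.050811  c=𝟙ᵀy=82.656819  D=ac−b²=34.338622
λ₁=(c·0.169−b)/D = (82.656819·0.169−9.050811)/34.338622 = 0.143226
λ₂=(a−b·0.169)/D = (1.406488−9.050811·0.169)/34.338622 = -0.003585
w* = 0.143226·x + -0.003585·y:
  w_0 = 0.143226·2.5516 + -0.003585·15.2997 = 0.3106  (Oracle)
  w_1 = 0.143226·3.2279 + -0.003585·20.6171 = 0.3884  (Qualcomm)
  w_2 = 0.143226·0.7780 + -0.003585·23.5113 = 0.0271  (Kellogg)
  w_3 = 0.143226·0.4224 + -0.003585·12.9019 = 0.0143  (Alcoa)
  w_4 = 0.143226·2.0710 + -0.003585·10.3268 = 0.2596  (Disney)
Σw_i=1.0000  μᵀw=0.1690
σ²=wᵀΣw=λ₁·μ_p+λ₂ = 0.143226·0.169 + -0.003585 = 0.020620 ≈ 0.0206

0.3106


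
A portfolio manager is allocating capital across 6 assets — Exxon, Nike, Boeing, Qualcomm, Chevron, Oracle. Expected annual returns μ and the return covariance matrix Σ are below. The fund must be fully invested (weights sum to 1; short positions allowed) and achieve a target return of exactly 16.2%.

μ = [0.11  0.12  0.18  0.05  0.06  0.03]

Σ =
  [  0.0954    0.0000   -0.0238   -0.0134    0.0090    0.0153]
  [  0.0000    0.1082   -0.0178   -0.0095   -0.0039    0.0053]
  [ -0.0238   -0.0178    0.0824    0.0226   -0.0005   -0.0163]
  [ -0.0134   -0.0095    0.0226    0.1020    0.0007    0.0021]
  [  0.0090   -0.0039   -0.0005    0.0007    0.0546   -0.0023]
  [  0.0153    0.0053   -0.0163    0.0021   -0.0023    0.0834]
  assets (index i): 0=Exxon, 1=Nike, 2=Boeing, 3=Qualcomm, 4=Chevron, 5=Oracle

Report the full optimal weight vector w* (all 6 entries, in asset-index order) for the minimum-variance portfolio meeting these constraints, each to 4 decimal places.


x=Σ⁻¹μ = [1.7735  1.6451  3.1238  0.1660  0.9743  0.5630]
y=Σ⁻¹𝟙 = [12.6301  13.0962  19.0480  8.0759  17.7808  12.8509]
a=μᵀx=1.038427  b=𝟙ᵀx=8.245668  c=𝟙ᵀy=83.481948  D=ac−b²=18.698882
λ₁=(c·0.162−b)/D = (83.481948·0.162−8.245668)/18.698882 = 0.282285
λ₂=(a−b·0.162)/D = (1.038427−8.245668·0.162)/18.698882 = -0.015903
w* = 0.282285·x + -0.015903·y:
  w_0 = 0.282285·1.7735 + -0.015903·12.6301 = 0.2998  (Exxon)
  w_1 = 0.282285·1.6451 + -0.015903·13.0962 = 0.2561  (Nike)
  w_2 = 0.282285·3.1238 + -0.015903·19.0480 = 0.5789  (Boeing)
  w_3 = 0.282285·0.1660 + -0.015903·8.0759 = -0.0816  (Qualcomm)
  w_4 = 0.282285·0.9743 + -0.015903·17.7808 = -0.0077  (Chevron)
  w_5 = 0.282285·0.5630 + -0.015903·12.8509 = -0.0454  (Oracle)
Σw_i=1.0000  μᵀw=0.1620
σ²=wᵀΣw=λ₁·μ_p+λ₂ = 0.282285·0.162 + -0.015903 = 0.029827 ≈ 0.0298

0.2998  0.2561  0.5789  -0.0816  -0.0077  -0.0454


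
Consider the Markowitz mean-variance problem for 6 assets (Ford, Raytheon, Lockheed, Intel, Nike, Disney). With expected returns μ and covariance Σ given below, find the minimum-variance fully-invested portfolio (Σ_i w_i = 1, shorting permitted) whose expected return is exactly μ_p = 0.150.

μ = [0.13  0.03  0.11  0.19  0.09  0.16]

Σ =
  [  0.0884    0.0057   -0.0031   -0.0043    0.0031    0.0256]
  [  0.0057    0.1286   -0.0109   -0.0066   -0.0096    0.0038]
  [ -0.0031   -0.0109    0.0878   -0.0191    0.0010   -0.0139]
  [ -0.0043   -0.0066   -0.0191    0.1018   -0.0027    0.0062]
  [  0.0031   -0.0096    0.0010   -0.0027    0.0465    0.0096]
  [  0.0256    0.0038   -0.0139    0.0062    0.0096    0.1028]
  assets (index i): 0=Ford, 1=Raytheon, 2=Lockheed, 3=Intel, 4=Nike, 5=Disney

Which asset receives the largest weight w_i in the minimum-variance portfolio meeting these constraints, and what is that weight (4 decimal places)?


p=Σ⁻¹μ = [1.2060  0.5713  2.0388  2.3119  1.8153  1.2017]
q=Σ⁻¹𝟙 = [9.2692  11.0145  16.9502  14.3138  22.3156  6.3569]
a=μᵀp=1.193105  b=𝟙ᵀp=9.145081  c=𝟙ᵀq=80.220227  D=ac−b²=12.078634
λ₁=(c·0.150−b)/D = (80.220227·0.150−9.145081)/12.078634 = 0.239096
λ₂=(a−b·0.150)/D = (1.193105−9.145081·0.150)/12.078634 = -0.014791
w* = 0.239096·p + -0.014791·q:
  w_0 = 0.239096·1.2060 + -0.014791·9.2692 = 0.1513  (Ford)
  w_1 = 0.239096·0.5713 + -0.014791·11.0145 = -0.0263  (Raytheon)
  w_2 = 0.239096·2.0388 + -0.014791·16.9502 = 0.2368  (Lockheed)
  w_3 = 0.239096·2.3119 + -0.014791·14.3138 = 0.3410  (Intel)
  w_4 = 0.239096·1.8153 + -0.014791·22.3156 = 0.1040  (Nike)
  w_5 = 0.239096·1.2017 + -0.014791·6.3569 = 0.1933  (Disney)
Σw_i=1.0000  μᵀw=0.1500
σ²=wᵀΣw=λ₁·μ_p+λ₂ = 0.239096·0.150 + -0.014791 = 0.021073 ≈ 0.0211

Intel (0.3410)


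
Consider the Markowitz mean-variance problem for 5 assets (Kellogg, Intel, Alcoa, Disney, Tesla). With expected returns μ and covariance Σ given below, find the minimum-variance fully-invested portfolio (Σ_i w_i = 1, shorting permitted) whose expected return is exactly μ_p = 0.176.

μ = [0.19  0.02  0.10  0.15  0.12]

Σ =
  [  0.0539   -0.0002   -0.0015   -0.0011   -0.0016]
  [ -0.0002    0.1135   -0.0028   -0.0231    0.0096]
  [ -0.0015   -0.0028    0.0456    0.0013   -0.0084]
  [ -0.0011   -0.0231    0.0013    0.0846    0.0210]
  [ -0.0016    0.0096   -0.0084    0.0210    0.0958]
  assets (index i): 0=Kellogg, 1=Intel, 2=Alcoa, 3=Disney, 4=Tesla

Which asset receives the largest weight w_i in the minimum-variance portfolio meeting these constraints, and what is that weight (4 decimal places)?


Kellogg (0.6135)

x=Σ⁻¹μ = [3.6633  0.4817  2.5041  1.6340  1.1269]
y=Σ⁻¹𝟙 = [19.8029  11.2342  24.5820  12.5200  9.0543]
a=μᵀx=1.336399  b=𝟙ᵀx=9.409973  c=𝟙ᵀy=77.193547  D=ac−b²=14.613811
λ₁=(c·0.176−b)/D = (77.193547·0.176−9.409973)/14.613811 = 0.285763
λ₂=(a−b·0.176)/D = (1.336399−9.409973·0.176)/14.613811 = -0.021880
w* = 0.285763·x + -0.021880·y:
  w_0 = 0.285763·3.6633 + -0.021880·19.8029 = 0.6135  (Kellogg)
  w_1 = 0.285763·0.4817 + -0.021880·11.2342 = -0.1082  (Intel)
  w_2 = 0.285763·2.5041 + -0.021880·24.5820 = 0.1777  (Alcoa)
  w_3 = 0.285763·1.6340 + -0.021880·12.5200 = 0.1930  (Disney)
  w_4 = 0.285763·1.1269 + -0.021880·9.0543 = 0.1239  (Tesla)
Σw_i=1.0000  μᵀw=0.1760
σ²=wᵀΣw=λ₁·μ_p+λ₂ = 0.285763·0.176 + -0.021880 = 0.028414 ≈ 0.0284


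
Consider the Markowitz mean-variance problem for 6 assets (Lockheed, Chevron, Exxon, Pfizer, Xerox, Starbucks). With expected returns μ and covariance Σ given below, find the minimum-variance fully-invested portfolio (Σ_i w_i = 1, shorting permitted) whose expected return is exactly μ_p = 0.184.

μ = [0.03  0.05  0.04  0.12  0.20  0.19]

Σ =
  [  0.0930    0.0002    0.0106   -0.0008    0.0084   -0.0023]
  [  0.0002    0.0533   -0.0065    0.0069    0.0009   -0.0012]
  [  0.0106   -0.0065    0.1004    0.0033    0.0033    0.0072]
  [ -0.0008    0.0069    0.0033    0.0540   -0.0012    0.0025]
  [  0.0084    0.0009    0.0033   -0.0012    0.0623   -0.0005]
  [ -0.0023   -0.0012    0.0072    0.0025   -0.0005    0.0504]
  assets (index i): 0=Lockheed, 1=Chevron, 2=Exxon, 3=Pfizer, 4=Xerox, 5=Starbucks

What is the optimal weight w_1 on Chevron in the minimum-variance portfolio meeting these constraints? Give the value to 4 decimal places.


0.0215

g=Σ⁻¹μ = [0.1384  0.7017  -0.0117  2.0351  3.2512  3.7258]
h=Σ⁻¹𝟙 = [9.1057  17.8748  7.8130  15.3391  14.5991  18.9502]
a=μᵀg=1.641127  b=𝟙ᵀg=9.840478  c=𝟙ᵀh=83.681879  D=ac−b²=40.497603
λ₁=(c·0.184−b)/D = (83.681879·0.184−9.840478)/40.497603 = 0.137218
λ₂=(a−b·0.184)/D = (1.641127−9.840478·0.184)/40.497603 = -0.004186
w* = 0.137218·g + -0.004186·h:
  w_0 = 0.137218·0.1384 + -0.004186·9.1057 = -0.0191  (Lockheed)
  w_1 = 0.137218·0.7017 + -0.004186·17.8748 = 0.0215  (Chevron)
  w_2 = 0.137218·-0.0117 + -0.004186·7.8130 = -0.0343  (Exxon)
  w_3 = 0.137218·2.0351 + -0.004186·15.3391 = 0.2150  (Pfizer)
  w_4 = 0.137218·3.2512 + -0.004186·14.5991 = 0.3850  (Xerox)
  w_5 = 0.137218·3.7258 + -0.004186·18.9502 = 0.4319  (Starbucks)
Σw_i=1.0000  μᵀw=0.1840
σ²=wᵀΣw=λ₁·μ_p+λ₂ = 0.137218·0.184 + -0.004186 = 0.021062 ≈ 0.0211


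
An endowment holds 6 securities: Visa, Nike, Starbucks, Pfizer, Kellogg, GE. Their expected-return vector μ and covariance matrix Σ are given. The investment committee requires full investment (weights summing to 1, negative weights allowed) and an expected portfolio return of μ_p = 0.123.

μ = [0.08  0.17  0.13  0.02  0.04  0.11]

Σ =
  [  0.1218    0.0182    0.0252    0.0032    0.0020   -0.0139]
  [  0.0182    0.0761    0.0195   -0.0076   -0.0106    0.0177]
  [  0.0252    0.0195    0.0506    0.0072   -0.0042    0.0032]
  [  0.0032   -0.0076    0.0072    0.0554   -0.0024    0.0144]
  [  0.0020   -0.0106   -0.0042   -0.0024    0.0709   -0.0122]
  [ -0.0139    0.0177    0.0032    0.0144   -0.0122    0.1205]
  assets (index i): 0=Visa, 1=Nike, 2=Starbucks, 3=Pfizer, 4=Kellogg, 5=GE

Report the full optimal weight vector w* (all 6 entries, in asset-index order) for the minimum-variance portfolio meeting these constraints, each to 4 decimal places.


u=Σ⁻¹μ = [0.0637  1.7454  1.8780  0.2179  1.0616  0.6954]
v=Σ⁻¹𝟙 = [3.9762  11.8567  11.8909  16.9974  18.1645  6.5079]
a=μᵀu=0.669258  b=𝟙ᵀu=5.661941  c=𝟙ᵀv=69.393463  D=ac−b²=14.384519
λ₁=(c·0.123−b)/D = (69.393463·0.123−5.661941)/14.384519 = 0.199760
λ₂=(a−b·0.123)/D = (0.669258−5.661941·0.123)/14.384519 = -0.001888
w* = 0.199760·u + -0.001888·v:
  w_0 = 0.199760·0.0637 + -0.001888·3.9762 = 0.0052  (Visa)
  w_1 = 0.199760·1.7454 + -0.001888·11.8567 = 0.3263  (Nike)
  w_2 = 0.199760·1.8780 + -0.001888·11.8909 = 0.3527  (Starbucks)
  w_3 = 0.199760·0.2179 + -0.001888·16.9974 = 0.0114  (Pfizer)
  w_4 = 0.199760·1.0616 + -0.001888·18.1645 = 0.1778  (Kellogg)
  w_5 = 0.199760·0.6954 + -0.001888·6.5079 = 0.1266  (GE)
Σw_i=1.0000  μᵀw=0.1230
σ²=wᵀΣw=λ₁·μ_p+λ₂ = 0.199760·0.123 + -0.001888 = 0.022682 ≈ 0.0227

0.0052  0.3263  0.3527  0.0114  0.1778  0.1266


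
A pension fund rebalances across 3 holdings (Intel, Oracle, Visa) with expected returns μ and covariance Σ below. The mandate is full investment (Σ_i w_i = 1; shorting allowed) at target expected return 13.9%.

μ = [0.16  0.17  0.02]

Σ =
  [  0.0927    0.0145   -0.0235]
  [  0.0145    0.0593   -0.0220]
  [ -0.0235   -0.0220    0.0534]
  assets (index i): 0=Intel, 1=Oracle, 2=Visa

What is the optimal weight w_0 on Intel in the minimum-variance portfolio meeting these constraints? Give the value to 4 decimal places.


0.2764

x=Σ⁻¹μ = [1.8524  3.3704  2.5783]
y=Σ⁻¹𝟙 = [15.9305  26.5789  36.6873]
a=μᵀx=0.920912  b=𝟙ᵀx=7.801040  c=𝟙ᵀy=79.196718  D=ac−b²=12.077001
λ₁=(c·0.139−b)/D = (79.196718·0.139−7.801040)/12.077001 = 0.265571
λ₂=(a−b·0.139)/D = (0.920912−7.801040·0.139)/12.077001 = -0.013533
w* = 0.265571·x + -0.013533·y:
  w_0 = 0.265571·1.8524 + -0.013533·15.9305 = 0.2764  (Intel)
  w_1 = 0.265571·3.3704 + -0.013533·26.5789 = 0.5354  (Oracle)
  w_2 = 0.265571·2.5783 + -0.013533·36.6873 = 0.1882  (Visa)
Σw_i=1.0000  μᵀw=0.1390
σ²=wᵀΣw=λ₁·μ_p+λ₂ = 0.265571·0.139 + -0.013533 = 0.023382 ≈ 0.0234


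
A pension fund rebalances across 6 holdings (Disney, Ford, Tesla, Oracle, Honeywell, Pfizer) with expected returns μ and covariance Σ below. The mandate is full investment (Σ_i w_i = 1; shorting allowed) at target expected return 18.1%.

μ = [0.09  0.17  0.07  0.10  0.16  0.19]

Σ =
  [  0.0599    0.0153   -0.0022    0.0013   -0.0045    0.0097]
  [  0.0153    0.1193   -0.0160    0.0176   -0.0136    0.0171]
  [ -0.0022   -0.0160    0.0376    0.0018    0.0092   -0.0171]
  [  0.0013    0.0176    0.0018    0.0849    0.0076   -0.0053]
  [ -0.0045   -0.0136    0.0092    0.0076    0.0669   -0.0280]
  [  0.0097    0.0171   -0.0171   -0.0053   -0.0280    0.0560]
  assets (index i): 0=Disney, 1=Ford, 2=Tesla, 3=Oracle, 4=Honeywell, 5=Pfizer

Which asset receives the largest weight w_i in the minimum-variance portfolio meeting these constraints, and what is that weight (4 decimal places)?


Pfizer (0.5342)

g=Σ⁻¹μ = [0.5667  1.4115  4.3091  0.7693  4.8265  6.6655]
h=Σ⁻¹𝟙 = [11.3212  8.5721  42.2955  9.0027  27.7367  40.9142]
a=μᵀg=2.708223  b=𝟙ᵀg=18.548694  c=𝟙ᵀh=139.842424  D=ac−b²=34.670471
λ₁=(c·0.181−b)/D = (139.842424·0.181−18.548694)/34.670471 = 0.195059
λ₂=(a−b·0.181)/D = (2.708223−18.548694·0.181)/34.670471 = -0.018722
w* = 0.195059·g + -0.018722·h:
  w_0 = 0.195059·0.5667 + -0.018722·11.3212 = -0.1014  (Disney)
  w_1 = 0.195059·1.4115 + -0.018722·8.5721 = 0.1148  (Ford)
  w_2 = 0.195059·4.3091 + -0.018722·42.2955 = 0.0487  (Tesla)
  w_3 = 0.195059·0.7693 + -0.018722·9.0027 = -0.0185  (Oracle)
  w_4 = 0.195059·4.8265 + -0.018722·27.7367 = 0.4222  (Honeywell)
  w_5 = 0.195059·6.6655 + -0.018722·40.9142 = 0.5342  (Pfizer)
Σw_i=1.0000  μᵀw=0.1810
σ²=wᵀΣw=λ₁·μ_p+λ₂ = 0.195059·0.181 + -0.018722 = 0.016584 ≈ 0.0166


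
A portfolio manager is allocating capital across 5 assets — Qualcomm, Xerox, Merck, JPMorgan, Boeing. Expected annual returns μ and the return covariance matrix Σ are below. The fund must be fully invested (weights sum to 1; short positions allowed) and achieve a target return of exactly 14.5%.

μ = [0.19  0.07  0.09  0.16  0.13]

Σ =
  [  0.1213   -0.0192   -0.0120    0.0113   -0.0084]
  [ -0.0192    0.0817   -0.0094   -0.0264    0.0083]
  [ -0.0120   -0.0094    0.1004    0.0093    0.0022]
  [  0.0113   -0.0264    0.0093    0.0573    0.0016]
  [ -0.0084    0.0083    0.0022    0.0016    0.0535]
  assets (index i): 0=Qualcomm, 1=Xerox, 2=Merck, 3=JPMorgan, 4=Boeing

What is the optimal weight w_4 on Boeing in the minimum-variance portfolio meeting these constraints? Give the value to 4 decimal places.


u=Σ⁻¹μ = [1.8700  2.2239  0.9801  3.2265  2.2417]
v=Σ⁻¹𝟙 = [11.7813  22.1074  10.9492  23.0912  15.9708]
a=μᵀu=1.406842  b=𝟙ᵀu=10.542197  c=𝟙ᵀv=83.899945  D=ac−b²=6.896056
λ₁=(c·0.145−b)/D = (83.899945·0.145−10.542197)/6.896056 = 0.235395
λ₂=(a−b·0.145)/D = (1.406842−10.542197·0.145)/6.896056 = -0.017659
w* = 0.235395·u + -0.017659·v:
  w_0 = 0.235395·1.8700 + -0.017659·11.7813 = 0.2321  (Qualcomm)
  w_1 = 0.235395·2.2239 + -0.017659·22.1074 = 0.1331  (Xerox)
  w_2 = 0.235395·0.9801 + -0.017659·10.9492 = 0.0374  (Merck)
  w_3 = 0.235395·3.2265 + -0.017659·23.0912 = 0.3517  (JPMorgan)
  w_4 = 0.235395·2.2417 + -0.017659·15.9708 = 0.2457  (Boeing)
Σw_i=1.0000  μᵀw=0.1450
σ²=wᵀΣw=λ₁·μ_p+λ₂ = 0.235395·0.145 + -0.017659 = 0.016473 ≈ 0.0165

0.2457
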